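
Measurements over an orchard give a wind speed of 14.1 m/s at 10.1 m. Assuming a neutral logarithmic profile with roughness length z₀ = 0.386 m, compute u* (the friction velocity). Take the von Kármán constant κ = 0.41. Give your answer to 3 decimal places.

u* ≈ 1.771 m/s

Log law: V(z) = (u*/κ) · ln(z/z₀) ⇒ u* = κ · V / ln(z/z₀)
u* = 0.41 × 14.1 / ln(10.1/0.386) = 0.41 × 14.1 / 3.2645
   = 5.7810 / 3.2645 = 1.7709 m/s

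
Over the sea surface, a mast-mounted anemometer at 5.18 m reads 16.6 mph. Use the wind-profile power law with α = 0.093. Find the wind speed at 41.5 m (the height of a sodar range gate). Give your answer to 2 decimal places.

20.14 mph

Power-law profile: V₂ = V₁ · (z₂/z₁)^α
V₂ = 16.6 × (41.5/5.18)^0.093 = 16.6 × (8.0116)^0.093
    = 16.6 × 1.2135 = 20.1444 mph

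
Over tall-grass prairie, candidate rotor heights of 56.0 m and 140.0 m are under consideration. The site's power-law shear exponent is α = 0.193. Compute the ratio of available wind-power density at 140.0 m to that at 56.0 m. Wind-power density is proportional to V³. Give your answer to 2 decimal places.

1.70

Speed ratio: V_B/V_A = (z_B/z_A)^α = (140.0/56.0)^0.193 = (2.5000)^0.193 = 1.19345
Power-density ratio: P_B/P_A = (V_B/V_A)³ = (1.19345)³ = 1.69984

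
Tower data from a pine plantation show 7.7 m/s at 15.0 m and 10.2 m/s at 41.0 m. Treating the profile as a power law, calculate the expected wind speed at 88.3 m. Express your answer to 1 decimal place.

12.6 m/s

First find α: α = ln(V₂/V₁)/ln(z₂/z₁) = ln(10.2/7.7)/ln(41.0/15.0) = 0.28117/1.00552 = 0.2796
Extrapolate from 41.0 m to 88.3 m: V₃ = 10.2 × (88.3/41.0)^0.2796 = 10.2 × 1.2393 = 12.6405 m/s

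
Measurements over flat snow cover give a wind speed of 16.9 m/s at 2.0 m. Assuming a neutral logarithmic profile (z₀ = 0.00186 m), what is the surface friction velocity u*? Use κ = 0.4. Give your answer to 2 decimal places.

u* ≈ 0.97 m/s

Log law: V(z) = (u*/κ) · ln(z/z₀) ⇒ u* = κ · V / ln(z/z₀)
u* = 0.4 × 16.9 / ln(2.0/0.00186) = 0.4 × 16.9 / 6.9803
   = 6.7600 / 6.9803 = 0.9684 m/s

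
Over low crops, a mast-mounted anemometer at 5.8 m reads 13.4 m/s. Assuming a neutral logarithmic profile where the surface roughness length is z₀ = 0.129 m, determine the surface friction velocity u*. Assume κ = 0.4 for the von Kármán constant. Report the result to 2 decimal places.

Log law: V(z) = (u*/κ) · ln(z/z₀) ⇒ u* = κ · V / ln(z/z₀)
u* = 0.4 × 13.4 / ln(5.8/0.129) = 0.4 × 13.4 / 3.8058
   = 5.3600 / 3.8058 = 1.4084 m/s

u* ≈ 1.41 m/s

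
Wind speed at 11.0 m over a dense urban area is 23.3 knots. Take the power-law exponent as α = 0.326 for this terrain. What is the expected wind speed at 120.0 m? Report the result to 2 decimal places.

50.78 knots

Power-law profile: V₂ = V₁ · (z₂/z₁)^α
V₂ = 23.3 × (120.0/11.0)^0.326 = 23.3 × (10.9091)^0.326
    = 23.3 × 2.1793 = 50.7779 knots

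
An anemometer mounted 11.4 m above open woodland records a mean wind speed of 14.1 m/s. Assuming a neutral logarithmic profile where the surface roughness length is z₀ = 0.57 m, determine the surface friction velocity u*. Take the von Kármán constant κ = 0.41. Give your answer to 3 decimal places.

Log law: V(z) = (u*/κ) · ln(z/z₀) ⇒ u* = κ · V / ln(z/z₀)
u* = 0.41 × 14.1 / ln(11.4/0.57) = 0.41 × 14.1 / 2.9957
   = 5.7810 / 2.9957 = 1.9297 m/s

u* ≈ 1.930 m/s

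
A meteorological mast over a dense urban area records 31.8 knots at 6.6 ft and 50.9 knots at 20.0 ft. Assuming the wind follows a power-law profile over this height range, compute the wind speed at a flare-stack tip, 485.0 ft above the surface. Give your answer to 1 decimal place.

196.9 knots

First find α: α = ln(V₂/V₁)/ln(z₂/z₁) = ln(50.9/31.8)/ln(20.0/6.6) = 0.47040/1.10866 = 0.4243
Extrapolate from 20.0 ft to 485.0 ft: V₃ = 50.9 × (485.0/20.0)^0.4243 = 50.9 × 3.8683 = 196.8973 knots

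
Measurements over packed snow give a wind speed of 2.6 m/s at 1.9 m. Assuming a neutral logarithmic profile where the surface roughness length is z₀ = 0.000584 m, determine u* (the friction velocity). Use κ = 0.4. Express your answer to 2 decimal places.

u* ≈ 0.13 m/s

Log law: V(z) = (u*/κ) · ln(z/z₀) ⇒ u* = κ · V / ln(z/z₀)
u* = 0.4 × 2.6 / ln(1.9/0.000584) = 0.4 × 2.6 / 8.0875
   = 1.0400 / 8.0875 = 0.1286 m/s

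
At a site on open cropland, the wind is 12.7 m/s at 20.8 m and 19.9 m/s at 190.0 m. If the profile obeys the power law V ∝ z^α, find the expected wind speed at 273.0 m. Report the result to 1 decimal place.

21.4 m/s

First find α: α = ln(V₂/V₁)/ln(z₂/z₁) = ln(19.9/12.7)/ln(190.0/20.8) = 0.44912/2.21207 = 0.2030
Extrapolate from 190.0 m to 273.0 m: V₃ = 19.9 × (273.0/190.0)^0.2030 = 19.9 × 1.0764 = 21.4196 m/s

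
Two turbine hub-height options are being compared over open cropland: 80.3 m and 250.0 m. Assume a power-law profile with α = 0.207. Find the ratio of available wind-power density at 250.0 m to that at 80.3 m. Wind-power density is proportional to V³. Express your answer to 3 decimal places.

2.024

Speed ratio: V_B/V_A = (z_B/z_A)^α = (250.0/80.3)^0.207 = (3.1133)^0.207 = 1.26502
Power-density ratio: P_B/P_A = (V_B/V_A)³ = (1.26502)³ = 2.02438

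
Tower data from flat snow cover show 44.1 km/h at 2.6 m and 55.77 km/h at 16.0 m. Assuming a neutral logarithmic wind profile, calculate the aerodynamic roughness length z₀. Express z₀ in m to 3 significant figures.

z₀ ≈ 0.00271 m

Log law: V(z) ∝ ln(z/z₀). With r = V₁/V₂ = 44.1/55.77 = 0.79075,
r · ln(z₂/z₀) = ln(z₁/z₀) ⇒ ln z₀ = (ln z₁ − r·ln z₂)/(1 − r)
ln z₀ = (0.95551 − 0.79075×2.77259) / 0.20925 = -5.9111
z₀ = exp(-5.9111) = 0.002709 m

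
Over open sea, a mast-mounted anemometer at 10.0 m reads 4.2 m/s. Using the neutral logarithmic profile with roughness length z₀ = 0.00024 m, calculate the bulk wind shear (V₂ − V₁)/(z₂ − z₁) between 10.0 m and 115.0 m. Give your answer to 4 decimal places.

0.0092 m/s/m

Log law: V₂ = V₁ · ln(z₂/z₀)/ln(z₁/z₀) = 4.2 × 13.0798/10.6375 = 5.1643 m/s
ΔV/Δz = (5.1643 − 4.2)/(115.0 − 10.0) = 0.9643/105.0000 = 0.00918 m/s/m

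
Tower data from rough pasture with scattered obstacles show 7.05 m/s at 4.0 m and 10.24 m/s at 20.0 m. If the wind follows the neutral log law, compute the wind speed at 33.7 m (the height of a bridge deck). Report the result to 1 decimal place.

Log law: V ∝ ln(z/z₀). From the pair, with r = V₁/V₂ = 0.68848,
ln z₀ = (ln z₁ − r·ln z₂)/(1 − r) = (1.3863 − 0.68848×2.9957)/0.31152 = -2.1706 → z₀ = 0.1141 m
V₃ = V₁ · ln(z₃/z₀)/ln(z₁/z₀) = 7.05 × 5.6881/3.5569 = 11.2742 m/s

11.3 m/s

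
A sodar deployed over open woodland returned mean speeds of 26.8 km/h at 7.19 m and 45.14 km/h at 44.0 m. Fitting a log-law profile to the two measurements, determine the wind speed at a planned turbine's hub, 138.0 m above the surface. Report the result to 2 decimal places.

56.71 km/h

Log law: V ∝ ln(z/z₀). From the pair, with r = V₁/V₂ = 0.59371,
ln z₀ = (ln z₁ − r·ln z₂)/(1 − r) = (1.9727 − 0.59371×3.7842)/0.40629 = -0.6744 → z₀ = 0.5094 m
V₃ = V₁ · ln(z₃/z₀)/ln(z₁/z₀) = 26.8 × 5.6017/2.6471 = 56.7126 km/h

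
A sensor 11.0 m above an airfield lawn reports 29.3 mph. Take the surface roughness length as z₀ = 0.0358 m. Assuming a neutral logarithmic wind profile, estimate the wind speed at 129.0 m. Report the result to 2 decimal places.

Log law: V(z) ∝ ln(z/z₀), so V₂/V₁ = ln(z₂/z₀) / ln(z₁/z₀).
ln(129.0/0.0358) = 8.1896, ln(11.0/0.0358) = 5.7277
V₂ = 29.3 × 8.1896/5.7277 = 29.3 × 1.4298 = 41.8939 mph

41.89 mph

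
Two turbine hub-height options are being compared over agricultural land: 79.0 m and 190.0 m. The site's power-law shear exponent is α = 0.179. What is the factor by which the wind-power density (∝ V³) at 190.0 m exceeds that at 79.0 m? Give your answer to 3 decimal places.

1.602

Speed ratio: V_B/V_A = (z_B/z_A)^α = (190.0/79.0)^0.179 = (2.4051)^0.179 = 1.17010
Power-density ratio: P_B/P_A = (V_B/V_A)³ = (1.17010)³ = 1.60201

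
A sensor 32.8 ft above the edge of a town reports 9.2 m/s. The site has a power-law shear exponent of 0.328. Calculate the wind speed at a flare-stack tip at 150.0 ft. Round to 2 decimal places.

15.15 m/s

Power-law profile: V₂ = V₁ · (z₂/z₁)^α
V₂ = 9.2 × (150.0/32.8)^0.328 = 9.2 × (4.5732)^0.328
    = 9.2 × 1.6465 = 15.1474 m/s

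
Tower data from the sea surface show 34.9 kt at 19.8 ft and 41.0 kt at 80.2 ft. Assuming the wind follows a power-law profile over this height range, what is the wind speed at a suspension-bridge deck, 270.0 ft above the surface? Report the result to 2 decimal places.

First find α: α = ln(V₂/V₁)/ln(z₂/z₁) = ln(41.0/34.9)/ln(80.2/19.8) = 0.16109/1.39884 = 0.1152
Extrapolate from 80.2 ft to 270.0 ft: V₃ = 41.0 × (270.0/80.2)^0.1152 = 41.0 × 1.1500 = 47.1512 kt

47.15 kt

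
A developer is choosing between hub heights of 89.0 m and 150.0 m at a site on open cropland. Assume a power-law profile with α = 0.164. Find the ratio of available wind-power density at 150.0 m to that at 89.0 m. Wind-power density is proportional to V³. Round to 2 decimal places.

1.29

Speed ratio: V_B/V_A = (z_B/z_A)^α = (150.0/89.0)^0.164 = (1.6854)^0.164 = 1.08938
Power-density ratio: P_B/P_A = (V_B/V_A)³ = (1.08938)³ = 1.29282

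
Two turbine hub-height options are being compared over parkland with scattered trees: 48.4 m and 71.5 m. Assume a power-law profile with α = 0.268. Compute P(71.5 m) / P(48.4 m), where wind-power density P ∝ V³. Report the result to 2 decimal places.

Speed ratio: V_B/V_A = (z_B/z_A)^α = (71.5/48.4)^0.268 = (1.4773)^0.268 = 1.11024
Power-density ratio: P_B/P_A = (V_B/V_A)³ = (1.11024)³ = 1.36850

1.37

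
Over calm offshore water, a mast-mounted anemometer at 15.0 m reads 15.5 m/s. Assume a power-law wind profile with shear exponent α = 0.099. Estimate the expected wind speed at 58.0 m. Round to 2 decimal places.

Power-law profile: V₂ = V₁ · (z₂/z₁)^α
V₂ = 15.5 × (58.0/15.0)^0.099 = 15.5 × (3.8667)^0.099
    = 15.5 × 1.1433 = 17.7206 m/s

17.72 m/s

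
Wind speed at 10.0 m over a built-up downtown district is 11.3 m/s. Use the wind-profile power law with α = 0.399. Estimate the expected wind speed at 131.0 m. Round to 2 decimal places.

31.54 m/s

Power-law profile: V₂ = V₁ · (z₂/z₁)^α
V₂ = 11.3 × (131.0/10.0)^0.399 = 11.3 × (13.1000)^0.399
    = 11.3 × 2.7912 = 31.5406 m/s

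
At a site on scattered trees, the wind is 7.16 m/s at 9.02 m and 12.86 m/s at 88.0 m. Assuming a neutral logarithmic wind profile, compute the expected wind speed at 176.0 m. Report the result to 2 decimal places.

14.59 m/s

Log law: V ∝ ln(z/z₀). From the pair, with r = V₁/V₂ = 0.55677,
ln z₀ = (ln z₁ − r·ln z₂)/(1 − r) = (2.1994 − 0.55677×4.4773)/0.44323 = -0.6619 → z₀ = 0.5159 m
V₃ = V₁ · ln(z₃/z₀)/ln(z₁/z₀) = 7.16 × 5.8324/2.8614 = 14.5945 m/s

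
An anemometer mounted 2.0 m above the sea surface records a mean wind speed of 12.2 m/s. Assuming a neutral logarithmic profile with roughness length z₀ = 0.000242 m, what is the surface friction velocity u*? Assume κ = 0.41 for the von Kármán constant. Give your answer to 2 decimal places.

Log law: V(z) = (u*/κ) · ln(z/z₀) ⇒ u* = κ · V / ln(z/z₀)
u* = 0.41 × 12.2 / ln(2.0/0.000242) = 0.41 × 12.2 / 9.0197
   = 5.0020 / 9.0197 = 0.5546 m/s

u* ≈ 0.55 m/s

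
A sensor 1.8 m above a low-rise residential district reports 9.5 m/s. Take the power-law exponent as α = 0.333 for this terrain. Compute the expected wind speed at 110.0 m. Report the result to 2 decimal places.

Power-law profile: V₂ = V₁ · (z₂/z₁)^α
V₂ = 9.5 × (110.0/1.8)^0.333 = 9.5 × (61.1111)^0.333
    = 9.5 × 3.9335 = 37.3682 m/s

37.37 m/s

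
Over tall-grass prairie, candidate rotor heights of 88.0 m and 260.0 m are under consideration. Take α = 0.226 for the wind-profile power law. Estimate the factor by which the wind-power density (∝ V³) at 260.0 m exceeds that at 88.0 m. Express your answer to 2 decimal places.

2.08

Speed ratio: V_B/V_A = (z_B/z_A)^α = (260.0/88.0)^0.226 = (2.9545)^0.226 = 1.27741
Power-density ratio: P_B/P_A = (V_B/V_A)³ = (1.27741)³ = 2.08446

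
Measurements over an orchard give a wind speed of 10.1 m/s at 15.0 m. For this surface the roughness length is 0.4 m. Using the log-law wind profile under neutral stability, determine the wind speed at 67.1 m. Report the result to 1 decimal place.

Log law: V(z) ∝ ln(z/z₀), so V₂/V₁ = ln(z₂/z₀) / ln(z₁/z₀).
ln(67.1/0.4) = 5.1225, ln(15.0/0.4) = 3.6243
V₂ = 10.1 × 5.1225/3.6243 = 10.1 × 1.4134 = 14.2749 m/s

14.3 m/s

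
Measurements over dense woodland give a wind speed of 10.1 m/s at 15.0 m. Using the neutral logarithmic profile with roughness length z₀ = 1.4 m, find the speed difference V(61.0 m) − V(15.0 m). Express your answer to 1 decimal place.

6.0 m/s

Log law: V₂ = V₁ · ln(z₂/z₀)/ln(z₁/z₀) = 10.1 × 3.7744/2.3716 = 16.0743 m/s
ΔV = 16.0743 − 10.1 = 5.9743 m/s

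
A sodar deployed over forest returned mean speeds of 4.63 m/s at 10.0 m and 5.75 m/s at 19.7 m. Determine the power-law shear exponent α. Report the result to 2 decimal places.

Power law: V₂/V₁ = (z₂/z₁)^α ⇒ α = ln(V₂/V₁) / ln(z₂/z₁)
α = ln(5.75/4.63) / ln(19.7/10.0) = ln(1.2419) / ln(1.9700)
  = 0.21664 / 0.67803 = 0.31952

α ≈ 0.32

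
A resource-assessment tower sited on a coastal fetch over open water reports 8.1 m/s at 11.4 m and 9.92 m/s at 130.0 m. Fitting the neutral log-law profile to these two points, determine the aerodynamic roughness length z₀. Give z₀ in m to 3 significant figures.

z₀ ≈ 0.000225 m

Log law: V(z) ∝ ln(z/z₀). With r = V₁/V₂ = 8.1/9.92 = 0.81653,
r · ln(z₂/z₀) = ln(z₁/z₀) ⇒ ln z₀ = (ln z₁ − r·ln z₂)/(1 − r)
ln z₀ = (2.43361 − 0.81653×4.86753) / 0.18347 = -8.3987
z₀ = exp(-8.3987) = 0.0002252 m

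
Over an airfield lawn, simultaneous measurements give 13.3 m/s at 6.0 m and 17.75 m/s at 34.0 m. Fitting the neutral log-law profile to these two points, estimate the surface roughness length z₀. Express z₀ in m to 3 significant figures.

Log law: V(z) ∝ ln(z/z₀). With r = V₁/V₂ = 13.3/17.75 = 0.74930,
r · ln(z₂/z₀) = ln(z₁/z₀) ⇒ ln z₀ = (ln z₁ − r·ln z₂)/(1 − r)
ln z₀ = (1.79176 − 0.74930×3.52636) / 0.25070 = -3.3926
z₀ = exp(-3.3926) = 0.03362 m

z₀ ≈ 0.0336 m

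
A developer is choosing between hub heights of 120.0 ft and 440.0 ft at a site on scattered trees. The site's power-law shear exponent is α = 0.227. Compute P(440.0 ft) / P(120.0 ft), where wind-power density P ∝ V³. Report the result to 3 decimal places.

2.423

Speed ratio: V_B/V_A = (z_B/z_A)^α = (440.0/120.0)^0.227 = (3.6667)^0.227 = 1.34304
Power-density ratio: P_B/P_A = (V_B/V_A)³ = (1.34304)³ = 2.42253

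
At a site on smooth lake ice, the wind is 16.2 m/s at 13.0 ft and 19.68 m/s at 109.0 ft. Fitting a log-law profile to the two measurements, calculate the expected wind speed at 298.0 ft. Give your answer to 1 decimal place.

21.3 m/s

Log law: V ∝ ln(z/z₀). From the pair, with r = V₁/V₂ = 0.82317,
ln z₀ = (ln z₁ − r·ln z₂)/(1 − r) = (2.5649 − 0.82317×4.6913)/0.17683 = -7.3338 → z₀ = 0.0006531 ft
V₃ = V₁ · ln(z₃/z₀)/ln(z₁/z₀) = 16.2 × 13.0309/9.8988 = 21.3260 m/s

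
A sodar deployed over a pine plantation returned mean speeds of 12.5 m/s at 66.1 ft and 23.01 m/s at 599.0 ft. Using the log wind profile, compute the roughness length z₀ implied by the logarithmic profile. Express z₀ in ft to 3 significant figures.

Log law: V(z) ∝ ln(z/z₀). With r = V₁/V₂ = 12.5/23.01 = 0.54324,
r · ln(z₂/z₀) = ln(z₁/z₀) ⇒ ln z₀ = (ln z₁ − r·ln z₂)/(1 − r)
ln z₀ = (4.19117 − 0.54324×6.39526) / 0.45676 = 1.5697
z₀ = exp(1.5697) = 4.805 ft

z₀ ≈ 4.81 ft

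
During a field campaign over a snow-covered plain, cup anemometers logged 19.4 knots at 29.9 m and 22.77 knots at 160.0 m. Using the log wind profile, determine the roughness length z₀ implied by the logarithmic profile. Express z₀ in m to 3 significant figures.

z₀ ≈ 0.00192 m

Log law: V(z) ∝ ln(z/z₀). With r = V₁/V₂ = 19.4/22.77 = 0.85200,
r · ln(z₂/z₀) = ln(z₁/z₀) ⇒ ln z₀ = (ln z₁ − r·ln z₂)/(1 − r)
ln z₀ = (3.39786 − 0.85200×5.07517) / 0.14800 = -6.2579
z₀ = exp(-6.2579) = 0.001915 m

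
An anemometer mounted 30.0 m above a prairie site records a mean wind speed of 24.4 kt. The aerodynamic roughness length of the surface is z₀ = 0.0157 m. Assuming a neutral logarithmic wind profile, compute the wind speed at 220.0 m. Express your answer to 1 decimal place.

30.8 kt

Log law: V(z) ∝ ln(z/z₀), so V₂/V₁ = ln(z₂/z₀) / ln(z₁/z₀).
ln(220.0/0.0157) = 9.5477, ln(30.0/0.0157) = 7.5553
V₂ = 24.4 × 9.5477/7.5553 = 24.4 × 1.2637 = 30.8346 kt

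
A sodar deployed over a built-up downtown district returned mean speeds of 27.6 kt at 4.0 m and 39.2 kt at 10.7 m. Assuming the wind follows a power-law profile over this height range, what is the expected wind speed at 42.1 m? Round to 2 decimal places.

63.89 kt

First find α: α = ln(V₂/V₁)/ln(z₂/z₁) = ln(39.2/27.6)/ln(10.7/4.0) = 0.35086/0.98395 = 0.3566
Extrapolate from 10.7 m to 42.1 m: V₃ = 39.2 × (42.1/10.7)^0.3566 = 39.2 × 1.6298 = 63.8877 kt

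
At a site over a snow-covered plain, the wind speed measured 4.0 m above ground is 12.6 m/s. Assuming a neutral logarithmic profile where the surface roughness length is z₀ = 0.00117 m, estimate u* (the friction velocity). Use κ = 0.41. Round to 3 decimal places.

Log law: V(z) = (u*/κ) · ln(z/z₀) ⇒ u* = κ · V / ln(z/z₀)
u* = 0.41 × 12.6 / ln(4.0/0.00117) = 0.41 × 12.6 / 8.1370
   = 5.1660 / 8.1370 = 0.6349 m/s

u* ≈ 0.635 m/s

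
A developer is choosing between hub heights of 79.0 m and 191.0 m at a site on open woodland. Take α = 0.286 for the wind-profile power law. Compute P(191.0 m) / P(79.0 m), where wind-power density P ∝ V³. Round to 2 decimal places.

Speed ratio: V_B/V_A = (z_B/z_A)^α = (191.0/79.0)^0.286 = (2.4177)^0.286 = 1.28722
Power-density ratio: P_B/P_A = (V_B/V_A)³ = (1.28722)³ = 2.13286

2.13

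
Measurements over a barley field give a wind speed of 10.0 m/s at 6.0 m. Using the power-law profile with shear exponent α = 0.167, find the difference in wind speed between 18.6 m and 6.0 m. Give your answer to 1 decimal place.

Power law: V₂ = V₁ · (z₂/z₁)^α = 10.0 × (3.1000)^0.167 = 12.0797 m/s
ΔV = 12.0797 − 10.0 = 2.0797 m/s

2.1 m/s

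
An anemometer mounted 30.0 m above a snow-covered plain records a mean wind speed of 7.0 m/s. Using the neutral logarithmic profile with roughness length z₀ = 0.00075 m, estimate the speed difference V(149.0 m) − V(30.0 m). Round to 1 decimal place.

Log law: V₂ = V₁ · ln(z₂/z₀)/ln(z₁/z₀) = 7.0 × 12.1994/10.5966 = 8.0588 m/s
ΔV = 8.0588 − 7.0 = 1.0588 m/s

1.1 m/s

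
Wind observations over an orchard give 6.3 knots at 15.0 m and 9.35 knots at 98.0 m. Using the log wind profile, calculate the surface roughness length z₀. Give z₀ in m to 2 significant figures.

z₀ ≈ 0.31 m

Log law: V(z) ∝ ln(z/z₀). With r = V₁/V₂ = 6.3/9.35 = 0.67380,
r · ln(z₂/z₀) = ln(z₁/z₀) ⇒ ln z₀ = (ln z₁ − r·ln z₂)/(1 − r)
ln z₀ = (2.70805 − 0.67380×4.58497) / 0.32620 = -1.1689
z₀ = exp(-1.1689) = 0.3107 m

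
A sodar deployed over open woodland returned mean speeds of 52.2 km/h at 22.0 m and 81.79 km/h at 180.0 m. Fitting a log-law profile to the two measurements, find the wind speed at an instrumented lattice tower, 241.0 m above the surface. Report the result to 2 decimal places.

Log law: V ∝ ln(z/z₀). From the pair, with r = V₁/V₂ = 0.63822,
ln z₀ = (ln z₁ − r·ln z₂)/(1 − r) = (3.0910 − 0.63822×5.1930)/0.36178 = -0.6170 → z₀ = 0.5396 m
V₃ = V₁ · ln(z₃/z₀)/ln(z₁/z₀) = 52.2 × 6.1018/3.7080 = 85.8984 km/h

85.90 km/h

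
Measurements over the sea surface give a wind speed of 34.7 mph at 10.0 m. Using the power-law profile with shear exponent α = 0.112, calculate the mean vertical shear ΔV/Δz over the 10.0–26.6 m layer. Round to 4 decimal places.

0.2421 mph/m

Power law: V₂ = V₁ · (z₂/z₁)^α = 34.7 × (2.6600)^0.112 = 38.7183 mph
ΔV/Δz = (38.7183 − 34.7)/(26.6 − 10.0) = 4.0183/16.6000 = 0.24207 mph/m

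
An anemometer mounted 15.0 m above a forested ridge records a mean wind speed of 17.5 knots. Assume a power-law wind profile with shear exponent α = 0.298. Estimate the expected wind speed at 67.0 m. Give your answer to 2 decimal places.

27.34 knots

Power-law profile: V₂ = V₁ · (z₂/z₁)^α
V₂ = 17.5 × (67.0/15.0)^0.298 = 17.5 × (4.4667)^0.298
    = 17.5 × 1.5621 = 27.3359 knots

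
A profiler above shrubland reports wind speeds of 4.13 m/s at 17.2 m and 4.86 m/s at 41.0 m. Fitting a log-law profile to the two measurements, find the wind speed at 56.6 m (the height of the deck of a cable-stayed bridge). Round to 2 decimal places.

Log law: V ∝ ln(z/z₀). From the pair, with r = V₁/V₂ = 0.84979,
ln z₀ = (ln z₁ − r·ln z₂)/(1 − r) = (2.8449 − 0.84979×3.7136)/0.15021 = -2.0696 → z₀ = 0.1262 m
V₃ = V₁ · ln(z₃/z₀)/ln(z₁/z₀) = 4.13 × 6.1056/4.9145 = 5.1310 m/s

5.13 m/s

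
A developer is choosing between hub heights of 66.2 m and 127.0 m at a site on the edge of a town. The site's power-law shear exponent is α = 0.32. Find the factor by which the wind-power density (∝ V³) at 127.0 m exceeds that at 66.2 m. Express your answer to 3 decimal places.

1.869

Speed ratio: V_B/V_A = (z_B/z_A)^α = (127.0/66.2)^0.32 = (1.9184)^0.32 = 1.23181
Power-density ratio: P_B/P_A = (V_B/V_A)³ = (1.23181)³ = 1.86908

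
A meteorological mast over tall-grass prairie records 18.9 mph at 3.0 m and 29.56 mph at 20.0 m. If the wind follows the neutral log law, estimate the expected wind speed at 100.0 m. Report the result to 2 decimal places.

Log law: V ∝ ln(z/z₀). From the pair, with r = V₁/V₂ = 0.63938,
ln z₀ = (ln z₁ − r·ln z₂)/(1 − r) = (1.0986 − 0.63938×2.9957)/0.36062 = -2.2649 → z₀ = 0.1038 m
V₃ = V₁ · ln(z₃/z₀)/ln(z₁/z₀) = 18.9 × 6.8701/3.3636 = 38.6035 mph

38.60 mph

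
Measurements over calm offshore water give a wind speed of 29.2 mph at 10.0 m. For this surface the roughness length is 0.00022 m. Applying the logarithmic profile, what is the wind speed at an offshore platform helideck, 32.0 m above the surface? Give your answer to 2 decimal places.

Log law: V(z) ∝ ln(z/z₀), so V₂/V₁ = ln(z₂/z₀) / ln(z₁/z₀).
ln(32.0/0.00022) = 11.8876, ln(10.0/0.00022) = 10.7245
V₂ = 29.2 × 11.8876/10.7245 = 29.2 × 1.1085 = 32.3670 mph

32.37 mph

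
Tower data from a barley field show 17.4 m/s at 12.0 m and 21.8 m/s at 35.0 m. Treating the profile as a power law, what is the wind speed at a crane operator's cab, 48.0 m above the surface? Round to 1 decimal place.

23.3 m/s

First find α: α = ln(V₂/V₁)/ln(z₂/z₁) = ln(21.8/17.4)/ln(35.0/12.0) = 0.22544/1.07044 = 0.2106
Extrapolate from 35.0 m to 48.0 m: V₃ = 21.8 × (48.0/35.0)^0.2106 = 21.8 × 1.0688 = 23.2995 m/s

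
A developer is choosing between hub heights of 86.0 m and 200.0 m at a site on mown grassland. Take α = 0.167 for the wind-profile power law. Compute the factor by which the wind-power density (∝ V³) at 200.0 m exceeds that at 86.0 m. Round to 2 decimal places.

1.53

Speed ratio: V_B/V_A = (z_B/z_A)^α = (200.0/86.0)^0.167 = (2.3256)^0.167 = 1.15136
Power-density ratio: P_B/P_A = (V_B/V_A)³ = (1.15136)³ = 1.52627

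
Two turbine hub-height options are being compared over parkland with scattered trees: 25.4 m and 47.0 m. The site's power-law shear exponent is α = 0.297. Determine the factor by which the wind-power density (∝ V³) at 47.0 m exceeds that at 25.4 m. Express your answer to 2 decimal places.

Speed ratio: V_B/V_A = (z_B/z_A)^α = (47.0/25.4)^0.297 = (1.8504)^0.297 = 1.20054
Power-density ratio: P_B/P_A = (V_B/V_A)³ = (1.20054)³ = 1.73034

1.73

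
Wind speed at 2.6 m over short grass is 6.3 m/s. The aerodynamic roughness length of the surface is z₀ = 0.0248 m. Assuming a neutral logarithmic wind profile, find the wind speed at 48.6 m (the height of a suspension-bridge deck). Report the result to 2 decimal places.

Log law: V(z) ∝ ln(z/z₀), so V₂/V₁ = ln(z₂/z₀) / ln(z₁/z₀).
ln(48.6/0.0248) = 7.5805, ln(2.6/0.0248) = 4.6524
V₂ = 6.3 × 7.5805/4.6524 = 6.3 × 1.6294 = 10.2651 m/s

10.27 m/s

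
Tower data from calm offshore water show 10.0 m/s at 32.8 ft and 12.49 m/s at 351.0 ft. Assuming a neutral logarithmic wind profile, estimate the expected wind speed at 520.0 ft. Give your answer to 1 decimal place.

Log law: V ∝ ln(z/z₀). From the pair, with r = V₁/V₂ = 0.80064,
ln z₀ = (ln z₁ − r·ln z₂)/(1 − r) = (3.4904 − 0.80064×5.8608)/0.19936 = -6.0291 → z₀ = 0.002408 ft
V₃ = V₁ · ln(z₃/z₀)/ln(z₁/z₀) = 10.0 × 12.2829/9.5195 = 12.9029 m/s

12.9 m/s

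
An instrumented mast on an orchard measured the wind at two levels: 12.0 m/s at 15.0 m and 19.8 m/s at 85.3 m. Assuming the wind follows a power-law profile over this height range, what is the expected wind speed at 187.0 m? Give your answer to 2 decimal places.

24.82 m/s

First find α: α = ln(V₂/V₁)/ln(z₂/z₁) = ln(19.8/12.0)/ln(85.3/15.0) = 0.50078/1.73812 = 0.2881
Extrapolate from 85.3 m to 187.0 m: V₃ = 19.8 × (187.0/85.3)^0.2881 = 19.8 × 1.2538 = 24.8245 m/s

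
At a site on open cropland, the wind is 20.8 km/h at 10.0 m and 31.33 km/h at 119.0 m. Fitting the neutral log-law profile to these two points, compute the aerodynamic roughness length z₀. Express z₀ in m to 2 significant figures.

Log law: V(z) ∝ ln(z/z₀). With r = V₁/V₂ = 20.8/31.33 = 0.66390,
r · ln(z₂/z₀) = ln(z₁/z₀) ⇒ ln z₀ = (ln z₁ − r·ln z₂)/(1 − r)
ln z₀ = (2.30259 − 0.66390×4.77912) / 0.33610 = -2.5893
z₀ = exp(-2.5893) = 0.07507 m

z₀ ≈ 0.075 m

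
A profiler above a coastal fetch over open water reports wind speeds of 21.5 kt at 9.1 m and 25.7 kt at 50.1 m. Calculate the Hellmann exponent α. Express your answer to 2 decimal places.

Power law: V₂/V₁ = (z₂/z₁)^α ⇒ α = ln(V₂/V₁) / ln(z₂/z₁)
α = ln(25.7/21.5) / ln(50.1/9.1) = ln(1.1953) / ln(5.5055)
  = 0.17844 / 1.70575 = 0.10461

α ≈ 0.10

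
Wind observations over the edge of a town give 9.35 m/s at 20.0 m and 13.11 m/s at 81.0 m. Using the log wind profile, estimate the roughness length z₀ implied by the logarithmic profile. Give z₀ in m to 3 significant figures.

z₀ ≈ 0.617 m

Log law: V(z) ∝ ln(z/z₀). With r = V₁/V₂ = 9.35/13.11 = 0.71320,
r · ln(z₂/z₀) = ln(z₁/z₀) ⇒ ln z₀ = (ln z₁ − r·ln z₂)/(1 − r)
ln z₀ = (2.99573 − 0.71320×4.39445) / 0.28680 = -0.4825
z₀ = exp(-0.4825) = 0.6173 m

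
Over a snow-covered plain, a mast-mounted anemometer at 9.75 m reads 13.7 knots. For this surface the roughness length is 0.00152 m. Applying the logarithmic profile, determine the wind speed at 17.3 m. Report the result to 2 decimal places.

14.60 knots

Log law: V(z) ∝ ln(z/z₀), so V₂/V₁ = ln(z₂/z₀) / ln(z₁/z₀).
ln(17.3/0.00152) = 9.3398, ln(9.75/0.00152) = 8.7663
V₂ = 13.7 × 9.3398/8.7663 = 13.7 × 1.0654 = 14.5962 knots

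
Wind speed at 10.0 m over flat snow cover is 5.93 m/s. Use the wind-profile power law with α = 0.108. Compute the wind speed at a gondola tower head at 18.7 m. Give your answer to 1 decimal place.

Power-law profile: V₂ = V₁ · (z₂/z₁)^α
V₂ = 5.93 × (18.7/10.0)^0.108 = 5.93 × (1.8700)^0.108
    = 5.93 × 1.0699 = 6.3447 m/s

6.3 m/s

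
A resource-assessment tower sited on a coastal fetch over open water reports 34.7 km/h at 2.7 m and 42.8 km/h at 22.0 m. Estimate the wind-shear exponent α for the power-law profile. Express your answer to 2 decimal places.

α ≈ 0.10

Power law: V₂/V₁ = (z₂/z₁)^α ⇒ α = ln(V₂/V₁) / ln(z₂/z₁)
α = ln(42.8/34.7) / ln(22.0/2.7) = ln(1.2334) / ln(8.1481)
  = 0.20980 / 2.09779 = 0.10001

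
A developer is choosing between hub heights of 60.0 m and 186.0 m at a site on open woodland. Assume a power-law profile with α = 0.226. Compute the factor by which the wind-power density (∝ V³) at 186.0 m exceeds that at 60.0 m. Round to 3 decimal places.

2.153

Speed ratio: V_B/V_A = (z_B/z_A)^α = (186.0/60.0)^0.226 = (3.1000)^0.226 = 1.29136
Power-density ratio: P_B/P_A = (V_B/V_A)³ = (1.29136)³ = 2.15349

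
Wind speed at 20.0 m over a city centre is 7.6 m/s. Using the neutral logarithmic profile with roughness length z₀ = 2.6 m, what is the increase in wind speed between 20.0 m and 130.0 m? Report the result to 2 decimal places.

Log law: V₂ = V₁ · ln(z₂/z₀)/ln(z₁/z₀) = 7.6 × 3.9120/2.0402 = 14.5726 m/s
ΔV = 14.5726 − 7.6 = 6.9726 m/s

6.97 m/s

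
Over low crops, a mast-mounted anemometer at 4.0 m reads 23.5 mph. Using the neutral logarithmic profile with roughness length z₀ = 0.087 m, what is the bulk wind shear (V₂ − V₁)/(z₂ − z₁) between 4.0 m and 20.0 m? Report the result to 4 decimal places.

Log law: V₂ = V₁ · ln(z₂/z₀)/ln(z₁/z₀) = 23.5 × 5.4376/3.8281 = 33.3799 mph
ΔV/Δz = (33.3799 − 23.5)/(20.0 − 4.0) = 9.8799/16.0000 = 0.61750 mph/m

0.6175 mph/m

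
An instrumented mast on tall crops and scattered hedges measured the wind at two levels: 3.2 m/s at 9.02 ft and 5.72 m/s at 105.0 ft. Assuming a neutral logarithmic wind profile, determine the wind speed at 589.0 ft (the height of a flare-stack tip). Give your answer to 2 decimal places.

7.49 m/s

Log law: V ∝ ln(z/z₀). From the pair, with r = V₁/V₂ = 0.55944,
ln z₀ = (ln z₁ − r·ln z₂)/(1 − r) = (2.1994 − 0.55944×4.6540)/0.44056 = -0.9174 → z₀ = 0.3996 ft
V₃ = V₁ · ln(z₃/z₀)/ln(z₁/z₀) = 3.2 × 7.2958/3.1168 = 7.4905 m/s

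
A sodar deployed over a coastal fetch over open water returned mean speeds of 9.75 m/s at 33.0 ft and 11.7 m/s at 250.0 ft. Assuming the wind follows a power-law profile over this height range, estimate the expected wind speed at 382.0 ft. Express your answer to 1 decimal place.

12.2 m/s

First find α: α = ln(V₂/V₁)/ln(z₂/z₁) = ln(11.7/9.75)/ln(250.0/33.0) = 0.18232/2.02495 = 0.0900
Extrapolate from 250.0 ft to 382.0 ft: V₃ = 11.7 × (382.0/250.0)^0.0900 = 11.7 × 1.0389 = 12.1552 m/s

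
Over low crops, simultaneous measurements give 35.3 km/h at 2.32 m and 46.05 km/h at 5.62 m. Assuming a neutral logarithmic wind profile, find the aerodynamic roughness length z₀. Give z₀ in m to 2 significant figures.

Log law: V(z) ∝ ln(z/z₀). With r = V₁/V₂ = 35.3/46.05 = 0.76656,
r · ln(z₂/z₀) = ln(z₁/z₀) ⇒ ln z₀ = (ln z₁ − r·ln z₂)/(1 − r)
ln z₀ = (0.84157 − 0.76656×1.72633) / 0.23344 = -2.0638
z₀ = exp(-2.0638) = 0.1270 m

z₀ ≈ 0.13 m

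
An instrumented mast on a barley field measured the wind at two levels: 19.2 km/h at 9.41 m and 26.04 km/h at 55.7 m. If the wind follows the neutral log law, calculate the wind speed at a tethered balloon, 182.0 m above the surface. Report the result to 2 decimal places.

30.59 km/h

Log law: V ∝ ln(z/z₀). From the pair, with r = V₁/V₂ = 0.73733,
ln z₀ = (ln z₁ − r·ln z₂)/(1 − r) = (2.2418 − 0.73733×4.0200)/0.26267 = -2.7497 → z₀ = 0.06395 m
V₃ = V₁ · ln(z₃/z₀)/ln(z₁/z₀) = 19.2 × 7.9537/4.9915 = 30.5944 km/h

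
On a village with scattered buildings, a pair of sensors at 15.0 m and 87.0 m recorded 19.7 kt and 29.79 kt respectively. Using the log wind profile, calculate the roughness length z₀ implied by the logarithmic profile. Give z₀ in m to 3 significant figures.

z₀ ≈ 0.485 m

Log law: V(z) ∝ ln(z/z₀). With r = V₁/V₂ = 19.7/29.79 = 0.66130,
r · ln(z₂/z₀) = ln(z₁/z₀) ⇒ ln z₀ = (ln z₁ − r·ln z₂)/(1 − r)
ln z₀ = (2.70805 − 0.66130×4.46591) / 0.33870 = -0.7240
z₀ = exp(-0.7240) = 0.4848 m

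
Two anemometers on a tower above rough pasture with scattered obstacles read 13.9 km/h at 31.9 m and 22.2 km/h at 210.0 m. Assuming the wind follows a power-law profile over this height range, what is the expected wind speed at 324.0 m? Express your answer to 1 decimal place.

24.7 km/h

First find α: α = ln(V₂/V₁)/ln(z₂/z₁) = ln(22.2/13.9)/ln(210.0/31.9) = 0.46820/1.88450 = 0.2484
Extrapolate from 210.0 m to 324.0 m: V₃ = 22.2 × (324.0/210.0)^0.2484 = 22.2 × 1.1138 = 24.7253 km/h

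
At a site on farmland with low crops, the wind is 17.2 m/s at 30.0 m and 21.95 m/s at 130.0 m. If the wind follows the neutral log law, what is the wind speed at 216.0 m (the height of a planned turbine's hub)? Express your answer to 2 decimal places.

23.59 m/s

Log law: V ∝ ln(z/z₀). From the pair, with r = V₁/V₂ = 0.78360,
ln z₀ = (ln z₁ − r·ln z₂)/(1 − r) = (3.4012 − 0.78360×4.8675)/0.21640 = -1.9085 → z₀ = 0.1483 m
V₃ = V₁ · ln(z₃/z₀)/ln(z₁/z₀) = 17.2 × 7.2838/5.3097 = 23.5948 m/s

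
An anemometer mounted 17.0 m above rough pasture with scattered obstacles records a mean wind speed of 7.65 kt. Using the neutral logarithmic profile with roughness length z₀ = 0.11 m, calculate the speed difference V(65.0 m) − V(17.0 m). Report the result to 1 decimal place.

Log law: V₂ = V₁ · ln(z₂/z₀)/ln(z₁/z₀) = 7.65 × 6.3817/5.0405 = 9.6855 kt
ΔV = 9.6855 − 7.65 = 2.0355 kt

2.0 kt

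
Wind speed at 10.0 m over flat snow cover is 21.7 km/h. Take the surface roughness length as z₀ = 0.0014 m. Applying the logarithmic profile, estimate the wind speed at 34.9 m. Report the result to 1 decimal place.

24.8 km/h

Log law: V(z) ∝ ln(z/z₀), so V₂/V₁ = ln(z₂/z₀) / ln(z₁/z₀).
ln(34.9/0.0014) = 10.1238, ln(10.0/0.0014) = 8.8739
V₂ = 21.7 × 10.1238/8.8739 = 21.7 × 1.1409 = 24.7565 km/h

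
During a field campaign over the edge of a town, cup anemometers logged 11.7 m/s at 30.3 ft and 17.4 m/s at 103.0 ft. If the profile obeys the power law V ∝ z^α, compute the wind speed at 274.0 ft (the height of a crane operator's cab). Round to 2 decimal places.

First find α: α = ln(V₂/V₁)/ln(z₂/z₁) = ln(17.4/11.7)/ln(103.0/30.3) = 0.39688/1.22358 = 0.3244
Extrapolate from 103.0 ft to 274.0 ft: V₃ = 17.4 × (274.0/103.0)^0.3244 = 17.4 × 1.3735 = 23.8987 m/s

23.90 m/s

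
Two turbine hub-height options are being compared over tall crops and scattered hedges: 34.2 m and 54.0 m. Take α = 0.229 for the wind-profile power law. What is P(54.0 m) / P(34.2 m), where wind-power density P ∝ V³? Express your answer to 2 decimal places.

Speed ratio: V_B/V_A = (z_B/z_A)^α = (54.0/34.2)^0.229 = (1.5789)^0.229 = 1.11026
Power-density ratio: P_B/P_A = (V_B/V_A)³ = (1.11026)³ = 1.36861

1.37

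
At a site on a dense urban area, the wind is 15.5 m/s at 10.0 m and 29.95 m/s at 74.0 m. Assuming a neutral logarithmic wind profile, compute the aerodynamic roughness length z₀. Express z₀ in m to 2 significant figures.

z₀ ≈ 1.2 m

Log law: V(z) ∝ ln(z/z₀). With r = V₁/V₂ = 15.5/29.95 = 0.51753,
r · ln(z₂/z₀) = ln(z₁/z₀) ⇒ ln z₀ = (ln z₁ − r·ln z₂)/(1 − r)
ln z₀ = (2.30259 − 0.51753×4.30407) / 0.48247 = 0.1557
z₀ = exp(0.1557) = 1.168 m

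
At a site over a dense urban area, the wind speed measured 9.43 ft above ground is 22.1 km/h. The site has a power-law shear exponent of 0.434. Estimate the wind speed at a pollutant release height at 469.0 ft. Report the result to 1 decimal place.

Power-law profile: V₂ = V₁ · (z₂/z₁)^α
V₂ = 22.1 × (469.0/9.43)^0.434 = 22.1 × (49.7349)^0.434
    = 22.1 × 5.4494 = 120.4324 km/h

120.4 km/h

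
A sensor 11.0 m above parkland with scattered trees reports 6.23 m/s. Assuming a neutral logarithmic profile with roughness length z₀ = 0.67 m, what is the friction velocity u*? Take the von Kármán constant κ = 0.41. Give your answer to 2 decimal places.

Log law: V(z) = (u*/κ) · ln(z/z₀) ⇒ u* = κ · V / ln(z/z₀)
u* = 0.41 × 6.23 / ln(11.0/0.67) = 0.41 × 6.23 / 2.7984
   = 2.5543 / 2.7984 = 0.9128 m/s

u* ≈ 0.91 m/s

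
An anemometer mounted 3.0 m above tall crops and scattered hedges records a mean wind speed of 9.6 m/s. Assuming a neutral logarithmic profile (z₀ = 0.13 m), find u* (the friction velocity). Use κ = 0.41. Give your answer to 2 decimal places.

u* ≈ 1.25 m/s

Log law: V(z) = (u*/κ) · ln(z/z₀) ⇒ u* = κ · V / ln(z/z₀)
u* = 0.41 × 9.6 / ln(3.0/0.13) = 0.41 × 9.6 / 3.1388
   = 3.9360 / 3.1388 = 1.2540 m/s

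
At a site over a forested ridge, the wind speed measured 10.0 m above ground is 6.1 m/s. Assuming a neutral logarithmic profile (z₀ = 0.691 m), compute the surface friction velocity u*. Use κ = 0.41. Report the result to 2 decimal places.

Log law: V(z) = (u*/κ) · ln(z/z₀) ⇒ u* = κ · V / ln(z/z₀)
u* = 0.41 × 6.1 / ln(10.0/0.691) = 0.41 × 6.1 / 2.6722
   = 2.5010 / 2.6722 = 0.9359 m/s

u* ≈ 0.94 m/s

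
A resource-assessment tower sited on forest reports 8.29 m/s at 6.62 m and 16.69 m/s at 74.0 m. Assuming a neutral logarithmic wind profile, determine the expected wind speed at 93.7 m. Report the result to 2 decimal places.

Log law: V ∝ ln(z/z₀). From the pair, with r = V₁/V₂ = 0.49670,
ln z₀ = (ln z₁ − r·ln z₂)/(1 − r) = (1.8901 − 0.49670×4.3041)/0.50330 = -0.4923 → z₀ = 0.6112 m
V₃ = V₁ · ln(z₃/z₀)/ln(z₁/z₀) = 8.29 × 5.0324/2.3824 = 17.5113 m/s

17.51 m/s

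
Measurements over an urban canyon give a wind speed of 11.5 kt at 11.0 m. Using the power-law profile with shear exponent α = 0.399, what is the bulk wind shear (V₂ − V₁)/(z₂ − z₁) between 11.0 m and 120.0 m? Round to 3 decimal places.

0.168 kt/m

Power law: V₂ = V₁ · (z₂/z₁)^α = 11.5 × (10.9091)^0.399 = 29.8384 kt
ΔV/Δz = (29.8384 − 11.5)/(120.0 − 11.0) = 18.3384/109.0000 = 0.16824 kt/m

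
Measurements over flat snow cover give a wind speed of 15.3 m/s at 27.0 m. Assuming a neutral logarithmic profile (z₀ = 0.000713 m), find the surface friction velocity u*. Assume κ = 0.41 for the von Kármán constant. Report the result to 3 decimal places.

Log law: V(z) = (u*/κ) · ln(z/z₀) ⇒ u* = κ · V / ln(z/z₀)
u* = 0.41 × 15.3 / ln(27.0/0.000713) = 0.41 × 15.3 / 10.5419
   = 6.2730 / 10.5419 = 0.5951 m/s

u* ≈ 0.595 m/s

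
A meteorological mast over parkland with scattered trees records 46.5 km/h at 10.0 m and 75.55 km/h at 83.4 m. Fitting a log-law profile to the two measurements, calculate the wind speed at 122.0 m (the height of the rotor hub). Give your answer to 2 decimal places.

80.76 km/h

Log law: V ∝ ln(z/z₀). From the pair, with r = V₁/V₂ = 0.61549,
ln z₀ = (ln z₁ − r·ln z₂)/(1 − r) = (2.3026 − 0.61549×4.4236)/0.38451 = -1.0926 → z₀ = 0.3354 m
V₃ = V₁ · ln(z₃/z₀)/ln(z₁/z₀) = 46.5 × 5.8966/3.3952 = 80.7596 km/h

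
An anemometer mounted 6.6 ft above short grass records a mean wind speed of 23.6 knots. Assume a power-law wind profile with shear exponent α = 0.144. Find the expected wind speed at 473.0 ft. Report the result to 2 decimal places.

43.66 knots

Power-law profile: V₂ = V₁ · (z₂/z₁)^α
V₂ = 23.6 × (473.0/6.6)^0.144 = 23.6 × (71.6667)^0.144
    = 23.6 × 1.8500 = 43.6594 knots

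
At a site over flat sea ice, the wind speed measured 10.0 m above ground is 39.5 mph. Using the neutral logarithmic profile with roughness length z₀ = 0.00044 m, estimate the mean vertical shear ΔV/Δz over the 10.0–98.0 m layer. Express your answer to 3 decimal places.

0.102 mph/m

Log law: V₂ = V₁ · ln(z₂/z₀)/ln(z₁/z₀) = 39.5 × 12.3137/10.0313 = 48.4873 mph
ΔV/Δz = (48.4873 − 39.5)/(98.0 − 10.0) = 8.9873/88.0000 = 0.10213 mph/m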